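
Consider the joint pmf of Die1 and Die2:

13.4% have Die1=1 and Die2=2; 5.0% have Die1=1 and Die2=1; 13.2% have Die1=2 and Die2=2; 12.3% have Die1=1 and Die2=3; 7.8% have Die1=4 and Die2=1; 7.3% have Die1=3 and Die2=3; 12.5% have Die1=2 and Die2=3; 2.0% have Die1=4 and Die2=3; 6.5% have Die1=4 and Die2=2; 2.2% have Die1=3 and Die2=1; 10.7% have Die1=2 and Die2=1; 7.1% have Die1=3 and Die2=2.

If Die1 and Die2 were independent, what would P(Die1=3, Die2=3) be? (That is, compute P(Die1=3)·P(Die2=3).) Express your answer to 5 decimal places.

P(Die1=3) = 0.022 + 0.071 + 0.073 = 0.166.
P(Die2=3) = 0.123 + 0.125 + 0.073 + 0.020 = 0.341.
Product: 0.166 × 0.341 = 0.05661.

0.05661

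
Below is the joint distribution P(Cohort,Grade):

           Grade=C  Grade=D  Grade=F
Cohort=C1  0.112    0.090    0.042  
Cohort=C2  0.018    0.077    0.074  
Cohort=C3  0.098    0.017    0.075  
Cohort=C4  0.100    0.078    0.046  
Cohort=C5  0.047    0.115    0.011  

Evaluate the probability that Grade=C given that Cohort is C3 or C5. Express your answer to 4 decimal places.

P(Cohort=C3) = 0.098 + 0.017 + 0.075 = 0.190.
P(Cohort=C5) = 0.047 + 0.115 + 0.011 = 0.173.
P(Cohort ∈ {C3, C5}) = 0.190 + 0.173 = 0.363; P(Grade=C, Cohort ∈ {C3, C5}) = 0.098 + 0.047 = 0.145.
P(Grade=C | Cohort ∈ {C3, C5}) = 0.145/0.363 = 0.3994.

0.3994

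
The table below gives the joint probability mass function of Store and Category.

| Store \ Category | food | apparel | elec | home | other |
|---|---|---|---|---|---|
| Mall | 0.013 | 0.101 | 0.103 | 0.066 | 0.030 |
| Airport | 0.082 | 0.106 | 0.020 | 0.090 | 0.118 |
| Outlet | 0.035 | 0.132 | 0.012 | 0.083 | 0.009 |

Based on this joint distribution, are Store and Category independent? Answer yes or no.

no

P(Store=Mall) = 0.313 and P(Category=elec) = 0.135, so their product is 0.04226, but P(Store=Mall, Category=elec) = 0.103. Since these differ, Store and Category are not independent.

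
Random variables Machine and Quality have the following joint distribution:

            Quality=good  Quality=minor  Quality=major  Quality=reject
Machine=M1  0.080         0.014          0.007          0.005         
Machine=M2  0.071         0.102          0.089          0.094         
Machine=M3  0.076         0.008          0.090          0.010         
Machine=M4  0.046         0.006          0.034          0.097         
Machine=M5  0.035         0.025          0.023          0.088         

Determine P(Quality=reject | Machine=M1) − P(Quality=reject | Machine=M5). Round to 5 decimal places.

-0.46745

P(Machine=M1) = 0.080 + 0.014 + 0.007 + 0.005 = 0.106; P(Quality=reject | Machine=M1) = 0.005/0.106 = 0.047170.
P(Machine=M5) = 0.035 + 0.025 + 0.023 + 0.088 = 0.171; P(Quality=reject | Machine=M5) = 0.088/0.171 = 0.514620.
Difference = -0.46745.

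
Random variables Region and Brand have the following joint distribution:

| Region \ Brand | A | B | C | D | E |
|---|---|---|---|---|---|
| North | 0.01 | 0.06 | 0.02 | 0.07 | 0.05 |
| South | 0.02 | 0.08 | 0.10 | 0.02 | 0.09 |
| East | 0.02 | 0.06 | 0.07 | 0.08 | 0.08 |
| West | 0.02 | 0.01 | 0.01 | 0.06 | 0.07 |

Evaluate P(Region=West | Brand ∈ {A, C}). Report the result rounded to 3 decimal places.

P(Brand=A) = 0.01 + 0.02 + 0.02 + 0.02 = 0.07.
P(Brand=C) = 0.02 + 0.10 + 0.07 + 0.01 = 0.20.
P(Brand ∈ {A, C}) = 0.07 + 0.20 = 0.27; P(Region=West, Brand ∈ {A, C}) = 0.02 + 0.01 = 0.03.
P(Region=West | Brand ∈ {A, C}) = 0.03/0.27 = 0.111.

0.111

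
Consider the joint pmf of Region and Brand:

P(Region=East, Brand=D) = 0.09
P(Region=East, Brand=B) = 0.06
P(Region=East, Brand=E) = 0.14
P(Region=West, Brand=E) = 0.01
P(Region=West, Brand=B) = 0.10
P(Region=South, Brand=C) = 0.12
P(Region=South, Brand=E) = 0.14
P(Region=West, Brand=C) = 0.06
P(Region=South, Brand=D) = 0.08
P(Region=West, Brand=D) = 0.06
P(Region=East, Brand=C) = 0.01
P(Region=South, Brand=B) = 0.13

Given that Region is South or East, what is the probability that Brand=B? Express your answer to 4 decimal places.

P(Region=South) = 0.13 + 0.12 + 0.08 + 0.14 = 0.47.
P(Region=East) = 0.06 + 0.01 + 0.09 + 0.14 = 0.30.
P(Region ∈ {South, East}) = 0.47 + 0.30 = 0.77; P(Brand=B, Region ∈ {South, East}) = 0.13 + 0.06 = 0.19.
P(Brand=B | Region ∈ {South, East}) = 0.19/0.77 = 0.2468.

0.2468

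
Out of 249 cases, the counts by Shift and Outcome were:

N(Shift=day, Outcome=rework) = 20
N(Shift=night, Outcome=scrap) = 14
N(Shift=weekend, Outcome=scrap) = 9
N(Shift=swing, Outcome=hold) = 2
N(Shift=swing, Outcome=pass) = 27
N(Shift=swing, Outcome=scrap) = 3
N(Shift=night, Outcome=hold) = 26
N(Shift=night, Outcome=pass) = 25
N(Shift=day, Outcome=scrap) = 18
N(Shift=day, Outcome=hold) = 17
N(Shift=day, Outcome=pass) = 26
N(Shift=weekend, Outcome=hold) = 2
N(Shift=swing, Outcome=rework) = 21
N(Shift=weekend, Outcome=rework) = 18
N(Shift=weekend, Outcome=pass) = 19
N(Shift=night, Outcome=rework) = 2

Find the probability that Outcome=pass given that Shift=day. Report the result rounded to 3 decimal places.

0.321

Total with Shift=day: 26 + 20 + 18 + 17 = 81.
P(Outcome=pass | Shift=day) = 26/81 = 0.321.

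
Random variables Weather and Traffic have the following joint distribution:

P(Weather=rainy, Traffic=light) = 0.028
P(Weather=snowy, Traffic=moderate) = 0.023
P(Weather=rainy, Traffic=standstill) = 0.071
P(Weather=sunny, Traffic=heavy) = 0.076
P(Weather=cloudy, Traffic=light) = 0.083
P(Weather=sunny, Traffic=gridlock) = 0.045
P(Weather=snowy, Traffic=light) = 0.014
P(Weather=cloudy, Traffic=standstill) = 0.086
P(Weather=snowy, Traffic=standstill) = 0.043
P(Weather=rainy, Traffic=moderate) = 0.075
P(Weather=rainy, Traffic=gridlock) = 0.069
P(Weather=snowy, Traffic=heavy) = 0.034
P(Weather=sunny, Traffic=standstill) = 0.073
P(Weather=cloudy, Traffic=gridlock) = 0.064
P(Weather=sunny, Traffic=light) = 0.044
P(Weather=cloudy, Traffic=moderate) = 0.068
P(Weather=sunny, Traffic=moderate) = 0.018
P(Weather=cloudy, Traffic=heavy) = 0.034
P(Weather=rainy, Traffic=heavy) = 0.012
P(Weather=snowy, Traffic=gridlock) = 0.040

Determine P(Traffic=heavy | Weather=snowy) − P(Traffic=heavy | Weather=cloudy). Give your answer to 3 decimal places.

P(Weather=snowy) = 0.014 + 0.023 + 0.034 + 0.040 + 0.043 = 0.154; P(Traffic=heavy | Weather=snowy) = 0.034/0.154 = 0.2208.
P(Weather=cloudy) = 0.083 + 0.068 + 0.034 + 0.064 + 0.086 = 0.335; P(Traffic=heavy | Weather=cloudy) = 0.034/0.335 = 0.1015.
Difference = 0.119.

0.119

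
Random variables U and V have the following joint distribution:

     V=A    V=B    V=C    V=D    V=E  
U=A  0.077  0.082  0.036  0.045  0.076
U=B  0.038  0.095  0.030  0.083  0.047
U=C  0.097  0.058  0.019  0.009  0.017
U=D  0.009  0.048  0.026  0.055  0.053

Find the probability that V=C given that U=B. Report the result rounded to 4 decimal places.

P(U=B) = 0.038 + 0.095 + 0.030 + 0.083 + 0.047 = 0.293.
P(V=C | U=B) = 0.030/0.293 = 0.1024.

0.1024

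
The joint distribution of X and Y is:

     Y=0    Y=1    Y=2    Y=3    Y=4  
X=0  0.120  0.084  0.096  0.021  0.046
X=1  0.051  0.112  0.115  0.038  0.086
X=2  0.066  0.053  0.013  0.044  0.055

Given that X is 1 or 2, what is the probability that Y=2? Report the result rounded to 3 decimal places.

0.202

P(X=1) = 0.051 + 0.112 + 0.115 + 0.038 + 0.086 = 0.402.
P(X=2) = 0.066 + 0.053 + 0.013 + 0.044 + 0.055 = 0.231.
P(X ∈ {1, 2}) = 0.402 + 0.231 = 0.633; P(Y=2, X ∈ {1, 2}) = 0.115 + 0.013 = 0.128.
P(Y=2 | X ∈ {1, 2}) = 0.128/0.633 = 0.202.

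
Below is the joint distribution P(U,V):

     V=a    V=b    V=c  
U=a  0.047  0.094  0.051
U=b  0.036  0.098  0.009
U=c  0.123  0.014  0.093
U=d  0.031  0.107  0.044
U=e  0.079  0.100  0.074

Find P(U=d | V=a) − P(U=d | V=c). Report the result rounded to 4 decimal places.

P(V=a) = 0.047 + 0.036 + 0.123 + 0.031 + 0.079 = 0.316; P(U=d | V=a) = 0.031/0.316 = 0.09810.
P(V=c) = 0.051 + 0.009 + 0.093 + 0.044 + 0.074 = 0.271; P(U=d | V=c) = 0.044/0.271 = 0.16236.
Difference = -0.0643.

-0.0643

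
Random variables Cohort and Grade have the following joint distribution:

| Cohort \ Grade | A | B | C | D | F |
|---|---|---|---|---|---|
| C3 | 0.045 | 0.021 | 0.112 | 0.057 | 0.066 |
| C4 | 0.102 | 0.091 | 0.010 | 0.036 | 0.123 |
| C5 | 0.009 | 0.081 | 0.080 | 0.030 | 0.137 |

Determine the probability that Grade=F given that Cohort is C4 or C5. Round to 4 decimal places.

0.3720

P(Cohort=C4) = 0.102 + 0.091 + 0.010 + 0.036 + 0.123 = 0.362.
P(Cohort=C5) = 0.009 + 0.081 + 0.080 + 0.030 + 0.137 = 0.337.
P(Cohort ∈ {C4, C5}) = 0.362 + 0.337 = 0.699; P(Grade=F, Cohort ∈ {C4, C5}) = 0.123 + 0.137 = 0.260.
P(Grade=F | Cohort ∈ {C4, C5}) = 0.260/0.699 = 0.3720.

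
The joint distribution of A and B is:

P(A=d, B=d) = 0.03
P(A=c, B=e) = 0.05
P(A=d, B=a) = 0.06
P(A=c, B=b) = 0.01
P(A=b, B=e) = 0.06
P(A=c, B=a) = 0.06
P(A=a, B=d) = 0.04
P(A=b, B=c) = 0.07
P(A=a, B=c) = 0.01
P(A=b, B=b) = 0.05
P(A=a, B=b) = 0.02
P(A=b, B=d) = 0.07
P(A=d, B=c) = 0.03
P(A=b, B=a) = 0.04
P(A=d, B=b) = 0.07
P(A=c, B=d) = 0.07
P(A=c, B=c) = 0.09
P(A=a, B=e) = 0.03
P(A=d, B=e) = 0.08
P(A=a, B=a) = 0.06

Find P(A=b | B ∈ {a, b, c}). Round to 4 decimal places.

0.2807

P(B=a) = 0.06 + 0.04 + 0.06 + 0.06 = 0.22.
P(B=b) = 0.02 + 0.05 + 0.01 + 0.07 = 0.15.
P(B=c) = 0.01 + 0.07 + 0.09 + 0.03 = 0.20.
P(B ∈ {a, b, c}) = 0.22 + 0.15 + 0.20 = 0.57; P(A=b, B ∈ {a, b, c}) = 0.04 + 0.05 + 0.07 = 0.16.
P(A=b | B ∈ {a, b, c}) = 0.16/0.57 = 0.2807.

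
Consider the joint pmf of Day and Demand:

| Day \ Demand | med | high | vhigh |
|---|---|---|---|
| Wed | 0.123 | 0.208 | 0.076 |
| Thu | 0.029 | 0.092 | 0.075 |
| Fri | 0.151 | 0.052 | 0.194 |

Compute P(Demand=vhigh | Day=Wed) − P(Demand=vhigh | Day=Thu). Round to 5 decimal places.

P(Day=Wed) = 0.123 + 0.208 + 0.076 = 0.407; P(Demand=vhigh | Day=Wed) = 0.076/0.407 = 0.186732.
P(Day=Thu) = 0.029 + 0.092 + 0.075 = 0.196; P(Demand=vhigh | Day=Thu) = 0.075/0.196 = 0.382653.
Difference = -0.19592.

-0.19592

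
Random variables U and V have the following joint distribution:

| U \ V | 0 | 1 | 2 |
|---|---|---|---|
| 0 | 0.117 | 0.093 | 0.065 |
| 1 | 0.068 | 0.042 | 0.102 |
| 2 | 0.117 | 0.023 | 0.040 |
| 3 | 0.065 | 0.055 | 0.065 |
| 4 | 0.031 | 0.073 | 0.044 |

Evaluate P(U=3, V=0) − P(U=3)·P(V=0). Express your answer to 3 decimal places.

-0.009

P(U=3) = 0.065 + 0.055 + 0.065 = 0.185.
P(V=0) = 0.117 + 0.068 + 0.117 + 0.065 + 0.031 = 0.398.
P(U=3, V=0) − P(U=3)P(V=0) = 0.065 − 0.185×0.398 = -0.009.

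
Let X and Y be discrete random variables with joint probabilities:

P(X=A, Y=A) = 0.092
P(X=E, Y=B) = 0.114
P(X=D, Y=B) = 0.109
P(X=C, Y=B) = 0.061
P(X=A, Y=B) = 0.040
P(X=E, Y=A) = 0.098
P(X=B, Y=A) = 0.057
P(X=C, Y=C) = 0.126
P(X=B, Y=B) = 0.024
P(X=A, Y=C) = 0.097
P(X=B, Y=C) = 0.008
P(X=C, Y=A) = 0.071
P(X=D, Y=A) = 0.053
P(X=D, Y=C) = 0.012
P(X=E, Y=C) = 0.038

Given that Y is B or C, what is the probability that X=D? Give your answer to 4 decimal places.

P(Y=B) = 0.040 + 0.024 + 0.061 + 0.109 + 0.114 = 0.348.
P(Y=C) = 0.097 + 0.008 + 0.126 + 0.012 + 0.038 = 0.281.
P(Y ∈ {B, C}) = 0.348 + 0.281 = 0.629; P(X=D, Y ∈ {B, C}) = 0.109 + 0.012 = 0.121.
P(X=D | Y ∈ {B, C}) = 0.121/0.629 = 0.1924.

0.1924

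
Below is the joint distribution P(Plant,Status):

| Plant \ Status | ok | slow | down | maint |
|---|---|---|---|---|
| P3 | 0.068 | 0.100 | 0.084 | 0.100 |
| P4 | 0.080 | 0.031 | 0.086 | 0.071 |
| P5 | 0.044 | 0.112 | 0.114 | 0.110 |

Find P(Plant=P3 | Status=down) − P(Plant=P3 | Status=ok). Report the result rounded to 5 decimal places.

P(Status=down) = 0.084 + 0.086 + 0.114 = 0.284; P(Plant=P3 | Status=down) = 0.084/0.284 = 0.295775.
P(Status=ok) = 0.068 + 0.080 + 0.044 = 0.192; P(Plant=P3 | Status=ok) = 0.068/0.192 = 0.354167.
Difference = -0.05839.

-0.05839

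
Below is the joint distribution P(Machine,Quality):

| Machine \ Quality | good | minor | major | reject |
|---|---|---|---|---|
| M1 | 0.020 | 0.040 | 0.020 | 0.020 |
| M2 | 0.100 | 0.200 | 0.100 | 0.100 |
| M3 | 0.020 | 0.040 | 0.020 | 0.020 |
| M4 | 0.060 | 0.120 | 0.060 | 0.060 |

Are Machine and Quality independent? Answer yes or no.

Every cell satisfies P(Machine,Quality) = P(Machine)·P(Quality). For instance P(Machine=M2) = 0.500, P(Quality=minor) = 0.400, and 0.500×0.400 = 0.200 matches the joint entry. So Machine and Quality are independent.

yes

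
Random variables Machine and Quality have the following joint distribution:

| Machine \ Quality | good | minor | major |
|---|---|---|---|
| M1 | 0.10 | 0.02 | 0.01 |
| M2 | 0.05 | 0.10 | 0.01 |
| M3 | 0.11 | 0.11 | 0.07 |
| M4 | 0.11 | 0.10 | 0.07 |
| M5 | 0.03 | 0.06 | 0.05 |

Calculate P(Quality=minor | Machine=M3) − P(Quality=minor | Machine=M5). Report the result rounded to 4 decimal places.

P(Machine=M3) = 0.11 + 0.11 + 0.07 = 0.29; P(Quality=minor | Machine=M3) = 0.11/0.29 = 0.37931.
P(Machine=M5) = 0.03 + 0.06 + 0.05 = 0.14; P(Quality=minor | Machine=M5) = 0.06/0.14 = 0.42857.
Difference = -0.0493.

-0.0493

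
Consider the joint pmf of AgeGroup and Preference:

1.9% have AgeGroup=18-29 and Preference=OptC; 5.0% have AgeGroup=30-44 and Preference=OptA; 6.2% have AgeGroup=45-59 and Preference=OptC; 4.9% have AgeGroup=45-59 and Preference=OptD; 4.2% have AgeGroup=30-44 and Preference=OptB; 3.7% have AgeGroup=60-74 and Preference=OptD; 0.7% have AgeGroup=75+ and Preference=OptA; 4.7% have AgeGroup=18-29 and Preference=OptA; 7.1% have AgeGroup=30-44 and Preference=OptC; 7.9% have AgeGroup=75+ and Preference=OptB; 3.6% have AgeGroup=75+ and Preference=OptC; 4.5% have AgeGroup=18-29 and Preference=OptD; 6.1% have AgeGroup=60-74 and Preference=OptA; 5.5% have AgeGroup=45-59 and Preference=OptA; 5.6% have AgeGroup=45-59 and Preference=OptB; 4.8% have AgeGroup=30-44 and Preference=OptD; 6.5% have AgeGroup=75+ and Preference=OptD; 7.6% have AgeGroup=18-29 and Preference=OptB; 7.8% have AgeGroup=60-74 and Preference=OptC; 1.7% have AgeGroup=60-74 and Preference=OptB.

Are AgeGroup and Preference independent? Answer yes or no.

P(AgeGroup=60-74) = 0.193 and P(Preference=OptB) = 0.270, so their product is 0.05211, but P(AgeGroup=60-74, Preference=OptB) = 0.017. Since these differ, AgeGroup and Preference are not independent.

no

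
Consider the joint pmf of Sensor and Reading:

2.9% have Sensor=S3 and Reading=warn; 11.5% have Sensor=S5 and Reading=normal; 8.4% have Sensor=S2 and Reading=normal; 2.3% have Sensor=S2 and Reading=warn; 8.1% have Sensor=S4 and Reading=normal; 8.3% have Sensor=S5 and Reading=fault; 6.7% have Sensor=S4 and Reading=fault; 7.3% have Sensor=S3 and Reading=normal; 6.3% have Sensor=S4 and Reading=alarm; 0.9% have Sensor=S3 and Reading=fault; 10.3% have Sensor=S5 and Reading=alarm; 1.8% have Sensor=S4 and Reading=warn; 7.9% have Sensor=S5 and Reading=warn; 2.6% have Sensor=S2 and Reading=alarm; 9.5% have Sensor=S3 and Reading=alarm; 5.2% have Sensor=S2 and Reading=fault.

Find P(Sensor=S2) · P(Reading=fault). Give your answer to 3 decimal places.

P(Sensor=S2) = 0.084 + 0.023 + 0.026 + 0.052 = 0.185.
P(Reading=fault) = 0.052 + 0.009 + 0.067 + 0.083 = 0.211.
Product: 0.185 × 0.211 = 0.039.

0.039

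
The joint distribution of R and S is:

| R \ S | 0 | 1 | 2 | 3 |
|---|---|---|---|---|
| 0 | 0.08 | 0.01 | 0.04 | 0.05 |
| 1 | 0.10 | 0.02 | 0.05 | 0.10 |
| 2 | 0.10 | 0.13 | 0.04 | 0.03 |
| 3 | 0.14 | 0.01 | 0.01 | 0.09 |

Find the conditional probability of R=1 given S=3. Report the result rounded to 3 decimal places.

P(S=3) = 0.05 + 0.10 + 0.03 + 0.09 = 0.27.
P(R=1 | S=3) = 0.10/0.27 = 0.370.

0.370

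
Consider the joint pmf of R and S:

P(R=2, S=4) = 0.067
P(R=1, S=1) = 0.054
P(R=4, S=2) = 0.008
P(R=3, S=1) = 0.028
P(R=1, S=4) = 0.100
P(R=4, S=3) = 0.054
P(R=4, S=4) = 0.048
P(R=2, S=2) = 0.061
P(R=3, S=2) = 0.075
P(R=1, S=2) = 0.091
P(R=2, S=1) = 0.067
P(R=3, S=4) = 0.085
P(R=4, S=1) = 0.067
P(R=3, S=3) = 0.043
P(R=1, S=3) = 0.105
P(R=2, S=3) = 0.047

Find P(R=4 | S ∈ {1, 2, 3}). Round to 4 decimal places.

0.1843

P(S=1) = 0.054 + 0.067 + 0.028 + 0.067 = 0.216.
P(S=2) = 0.091 + 0.061 + 0.075 + 0.008 = 0.235.
P(S=3) = 0.105 + 0.047 + 0.043 + 0.054 = 0.249.
P(S ∈ {1, 2, 3}) = 0.216 + 0.235 + 0.249 = 0.700; P(R=4, S ∈ {1, 2, 3}) = 0.067 + 0.008 + 0.054 = 0.129.
P(R=4 | S ∈ {1, 2, 3}) = 0.129/0.700 = 0.1843.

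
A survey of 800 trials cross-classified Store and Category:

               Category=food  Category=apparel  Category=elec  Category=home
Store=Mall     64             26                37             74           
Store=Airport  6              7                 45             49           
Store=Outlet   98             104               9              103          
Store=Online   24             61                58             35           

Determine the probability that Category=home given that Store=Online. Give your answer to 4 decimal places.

Total with Store=Online: 24 + 61 + 58 + 35 = 178.
P(Category=home | Store=Online) = 35/178 = 0.1966.

0.1966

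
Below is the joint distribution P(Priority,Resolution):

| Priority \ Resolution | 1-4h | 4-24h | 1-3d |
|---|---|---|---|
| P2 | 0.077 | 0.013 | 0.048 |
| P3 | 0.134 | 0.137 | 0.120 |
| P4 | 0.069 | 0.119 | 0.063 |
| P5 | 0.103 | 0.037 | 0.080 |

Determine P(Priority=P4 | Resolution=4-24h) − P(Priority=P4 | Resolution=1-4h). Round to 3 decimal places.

P(Resolution=4-24h) = 0.013 + 0.137 + 0.119 + 0.037 = 0.306; P(Priority=P4 | Resolution=4-24h) = 0.119/0.306 = 0.3889.
P(Resolution=1-4h) = 0.077 + 0.134 + 0.069 + 0.103 = 0.383; P(Priority=P4 | Resolution=1-4h) = 0.069/0.383 = 0.1802.
Difference = 0.209.

0.209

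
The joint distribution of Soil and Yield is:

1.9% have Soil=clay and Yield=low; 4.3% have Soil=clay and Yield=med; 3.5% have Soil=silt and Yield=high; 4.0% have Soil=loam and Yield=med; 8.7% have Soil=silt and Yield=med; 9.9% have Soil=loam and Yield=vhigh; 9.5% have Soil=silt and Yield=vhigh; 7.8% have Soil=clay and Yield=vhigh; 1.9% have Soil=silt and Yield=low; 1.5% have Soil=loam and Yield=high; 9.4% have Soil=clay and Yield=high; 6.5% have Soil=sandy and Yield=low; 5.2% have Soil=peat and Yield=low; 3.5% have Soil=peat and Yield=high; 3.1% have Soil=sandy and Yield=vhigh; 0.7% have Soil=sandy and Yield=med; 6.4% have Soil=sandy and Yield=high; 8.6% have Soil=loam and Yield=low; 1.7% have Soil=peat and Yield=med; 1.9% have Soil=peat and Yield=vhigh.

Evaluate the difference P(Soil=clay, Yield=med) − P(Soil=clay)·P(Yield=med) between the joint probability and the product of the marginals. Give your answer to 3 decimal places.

-0.002

P(Soil=clay) = 0.019 + 0.043 + 0.094 + 0.078 = 0.234.
P(Yield=med) = 0.007 + 0.040 + 0.043 + 0.087 + 0.017 = 0.194.
P(Soil=clay, Yield=med) − P(Soil=clay)P(Yield=med) = 0.043 − 0.234×0.194 = -0.002.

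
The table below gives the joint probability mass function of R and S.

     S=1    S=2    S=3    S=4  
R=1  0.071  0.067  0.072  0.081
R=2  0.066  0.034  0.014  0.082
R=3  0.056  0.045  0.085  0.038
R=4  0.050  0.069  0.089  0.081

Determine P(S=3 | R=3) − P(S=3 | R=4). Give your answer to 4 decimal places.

P(R=3) = 0.056 + 0.045 + 0.085 + 0.038 = 0.224; P(S=3 | R=3) = 0.085/0.224 = 0.37946.
P(R=4) = 0.050 + 0.069 + 0.089 + 0.081 = 0.289; P(S=3 | R=4) = 0.089/0.289 = 0.30796.
Difference = 0.0715.

0.0715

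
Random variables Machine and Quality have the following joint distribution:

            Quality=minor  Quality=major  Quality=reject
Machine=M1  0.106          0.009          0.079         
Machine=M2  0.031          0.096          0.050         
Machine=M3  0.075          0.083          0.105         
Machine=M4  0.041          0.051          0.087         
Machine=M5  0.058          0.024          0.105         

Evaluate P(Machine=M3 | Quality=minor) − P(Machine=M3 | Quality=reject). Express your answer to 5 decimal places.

P(Quality=minor) = 0.106 + 0.031 + 0.075 + 0.041 + 0.058 = 0.311; P(Machine=M3 | Quality=minor) = 0.075/0.311 = 0.241158.
P(Quality=reject) = 0.079 + 0.050 + 0.105 + 0.087 + 0.105 = 0.426; P(Machine=M3 | Quality=reject) = 0.105/0.426 = 0.246479.
Difference = -0.00532.

-0.00532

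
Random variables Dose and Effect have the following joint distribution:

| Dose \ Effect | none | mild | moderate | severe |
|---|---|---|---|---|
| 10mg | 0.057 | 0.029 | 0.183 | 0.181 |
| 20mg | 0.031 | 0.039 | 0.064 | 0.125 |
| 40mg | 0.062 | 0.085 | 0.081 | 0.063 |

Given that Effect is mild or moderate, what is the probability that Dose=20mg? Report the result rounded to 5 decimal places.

P(Effect=mild) = 0.029 + 0.039 + 0.085 = 0.153.
P(Effect=moderate) = 0.183 + 0.064 + 0.081 = 0.328.
P(Effect ∈ {mild, moderate}) = 0.153 + 0.328 = 0.481; P(Dose=20mg, Effect ∈ {mild, moderate}) = 0.039 + 0.064 = 0.103.
P(Dose=20mg | Effect ∈ {mild, moderate}) = 0.103/0.481 = 0.21414.

0.21414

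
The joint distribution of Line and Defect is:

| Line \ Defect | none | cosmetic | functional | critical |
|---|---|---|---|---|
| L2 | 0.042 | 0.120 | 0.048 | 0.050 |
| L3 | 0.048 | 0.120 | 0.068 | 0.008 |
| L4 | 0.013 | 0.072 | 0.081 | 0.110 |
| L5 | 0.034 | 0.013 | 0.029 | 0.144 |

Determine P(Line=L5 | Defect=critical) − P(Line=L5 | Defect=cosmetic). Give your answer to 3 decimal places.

P(Defect=critical) = 0.050 + 0.008 + 0.110 + 0.144 = 0.312; P(Line=L5 | Defect=critical) = 0.144/0.312 = 0.4615.
P(Defect=cosmetic) = 0.120 + 0.120 + 0.072 + 0.013 = 0.325; P(Line=L5 | Defect=cosmetic) = 0.013/0.325 = 0.0400.
Difference = 0.422.

0.422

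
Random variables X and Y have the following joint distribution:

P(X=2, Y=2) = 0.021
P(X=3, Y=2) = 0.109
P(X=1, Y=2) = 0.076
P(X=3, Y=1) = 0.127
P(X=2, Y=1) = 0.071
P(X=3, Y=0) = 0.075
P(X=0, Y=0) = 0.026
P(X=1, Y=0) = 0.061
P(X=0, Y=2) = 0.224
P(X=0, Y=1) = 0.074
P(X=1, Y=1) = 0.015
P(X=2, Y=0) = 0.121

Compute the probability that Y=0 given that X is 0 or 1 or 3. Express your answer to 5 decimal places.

0.20584

P(X=0) = 0.026 + 0.074 + 0.224 = 0.324.
P(X=1) = 0.061 + 0.015 + 0.076 = 0.152.
P(X=3) = 0.075 + 0.127 + 0.109 = 0.311.
P(X ∈ {0, 1, 3}) = 0.324 + 0.152 + 0.311 = 0.787; P(Y=0, X ∈ {0, 1, 3}) = 0.026 + 0.061 + 0.075 = 0.162.
P(Y=0 | X ∈ {0, 1, 3}) = 0.162/0.787 = 0.20584.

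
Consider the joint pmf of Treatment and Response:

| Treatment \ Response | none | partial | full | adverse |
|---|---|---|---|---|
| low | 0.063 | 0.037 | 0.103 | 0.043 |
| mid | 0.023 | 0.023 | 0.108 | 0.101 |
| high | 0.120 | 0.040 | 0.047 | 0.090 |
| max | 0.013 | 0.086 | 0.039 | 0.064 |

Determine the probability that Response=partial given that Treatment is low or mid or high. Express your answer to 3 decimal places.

0.125

P(Treatment=low) = 0.063 + 0.037 + 0.103 + 0.043 = 0.246.
P(Treatment=mid) = 0.023 + 0.023 + 0.108 + 0.101 = 0.255.
P(Treatment=high) = 0.120 + 0.040 + 0.047 + 0.090 = 0.297.
P(Treatment ∈ {low, mid, high}) = 0.246 + 0.255 + 0.297 = 0.798; P(Response=partial, Treatment ∈ {low, mid, high}) = 0.037 + 0.023 + 0.040 = 0.100.
P(Response=partial | Treatment ∈ {low, mid, high}) = 0.100/0.798 = 0.125.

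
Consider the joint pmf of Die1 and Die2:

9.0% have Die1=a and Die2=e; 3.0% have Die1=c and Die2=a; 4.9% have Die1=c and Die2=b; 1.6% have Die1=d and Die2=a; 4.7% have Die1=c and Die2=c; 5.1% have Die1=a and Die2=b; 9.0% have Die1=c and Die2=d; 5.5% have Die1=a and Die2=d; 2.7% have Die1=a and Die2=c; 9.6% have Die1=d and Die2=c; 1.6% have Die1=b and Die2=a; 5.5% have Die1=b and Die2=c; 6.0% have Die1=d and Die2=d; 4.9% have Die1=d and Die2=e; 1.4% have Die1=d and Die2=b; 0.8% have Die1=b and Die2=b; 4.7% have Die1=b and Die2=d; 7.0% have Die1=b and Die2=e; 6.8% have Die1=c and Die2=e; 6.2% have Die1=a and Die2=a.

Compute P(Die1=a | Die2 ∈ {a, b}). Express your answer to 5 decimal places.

0.45935

P(Die2=a) = 0.062 + 0.016 + 0.030 + 0.016 = 0.124.
P(Die2=b) = 0.051 + 0.008 + 0.049 + 0.014 = 0.122.
P(Die2 ∈ {a, b}) = 0.124 + 0.122 = 0.246; P(Die1=a, Die2 ∈ {a, b}) = 0.062 + 0.051 = 0.113.
P(Die1=a | Die2 ∈ {a, b}) = 0.113/0.246 = 0.45935.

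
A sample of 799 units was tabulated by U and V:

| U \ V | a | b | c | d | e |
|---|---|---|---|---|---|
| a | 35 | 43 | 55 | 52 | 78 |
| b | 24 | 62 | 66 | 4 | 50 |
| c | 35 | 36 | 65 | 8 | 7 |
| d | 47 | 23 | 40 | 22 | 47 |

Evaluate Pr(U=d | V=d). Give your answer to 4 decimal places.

Total with V=d: 52 + 4 + 8 + 22 = 86.
P(U=d | V=d) = 22/86 = 0.2558.

0.2558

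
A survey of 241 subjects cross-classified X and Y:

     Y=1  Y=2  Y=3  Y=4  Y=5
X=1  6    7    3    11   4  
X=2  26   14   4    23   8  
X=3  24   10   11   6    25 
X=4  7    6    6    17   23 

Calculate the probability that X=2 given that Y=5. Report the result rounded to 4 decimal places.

Total with Y=5: 4 + 8 + 25 + 23 = 60.
P(X=2 | Y=5) = 8/60 = 0.1333.

0.1333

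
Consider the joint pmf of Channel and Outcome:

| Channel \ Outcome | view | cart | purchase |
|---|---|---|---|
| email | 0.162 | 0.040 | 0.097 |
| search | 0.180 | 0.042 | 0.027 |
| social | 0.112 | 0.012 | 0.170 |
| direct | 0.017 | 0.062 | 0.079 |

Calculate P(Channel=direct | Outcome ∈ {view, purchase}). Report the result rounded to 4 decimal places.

P(Outcome=view) = 0.162 + 0.180 + 0.112 + 0.017 = 0.471.
P(Outcome=purchase) = 0.097 + 0.027 + 0.170 + 0.079 = 0.373.
P(Outcome ∈ {view, purchase}) = 0.471 + 0.373 = 0.844; P(Channel=direct, Outcome ∈ {view, purchase}) = 0.017 + 0.079 = 0.096.
P(Channel=direct | Outcome ∈ {view, purchase}) = 0.096/0.844 = 0.1137.

0.1137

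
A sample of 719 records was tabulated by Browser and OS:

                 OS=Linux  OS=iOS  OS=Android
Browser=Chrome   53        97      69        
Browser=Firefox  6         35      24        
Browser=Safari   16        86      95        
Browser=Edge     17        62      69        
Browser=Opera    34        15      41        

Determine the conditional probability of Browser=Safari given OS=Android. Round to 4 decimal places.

Total with OS=Android: 69 + 24 + 95 + 69 + 41 = 298.
P(Browser=Safari | OS=Android) = 95/298 = 0.3188.

0.3188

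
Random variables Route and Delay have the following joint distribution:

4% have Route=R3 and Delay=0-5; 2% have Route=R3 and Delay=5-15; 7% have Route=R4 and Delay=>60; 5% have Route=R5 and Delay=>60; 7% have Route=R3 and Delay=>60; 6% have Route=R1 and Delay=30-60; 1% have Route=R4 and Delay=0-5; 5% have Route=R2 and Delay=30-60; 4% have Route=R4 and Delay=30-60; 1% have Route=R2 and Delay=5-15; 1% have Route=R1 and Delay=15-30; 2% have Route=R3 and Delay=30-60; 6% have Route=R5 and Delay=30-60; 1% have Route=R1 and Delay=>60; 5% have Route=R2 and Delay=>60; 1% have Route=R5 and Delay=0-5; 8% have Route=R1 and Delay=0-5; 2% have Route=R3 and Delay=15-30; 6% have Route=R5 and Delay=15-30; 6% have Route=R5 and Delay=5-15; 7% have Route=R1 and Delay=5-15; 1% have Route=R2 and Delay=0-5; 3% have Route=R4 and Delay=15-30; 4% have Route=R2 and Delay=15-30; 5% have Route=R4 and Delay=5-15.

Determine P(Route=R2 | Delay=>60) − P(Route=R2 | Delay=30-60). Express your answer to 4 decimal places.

-0.0174

P(Delay=>60) = 0.01 + 0.05 + 0.07 + 0.07 + 0.05 = 0.25; P(Route=R2 | Delay=>60) = 0.05/0.25 = 0.20000.
P(Delay=30-60) = 0.06 + 0.05 + 0.02 + 0.04 + 0.06 = 0.23; P(Route=R2 | Delay=30-60) = 0.05/0.23 = 0.21739.
Difference = -0.0174.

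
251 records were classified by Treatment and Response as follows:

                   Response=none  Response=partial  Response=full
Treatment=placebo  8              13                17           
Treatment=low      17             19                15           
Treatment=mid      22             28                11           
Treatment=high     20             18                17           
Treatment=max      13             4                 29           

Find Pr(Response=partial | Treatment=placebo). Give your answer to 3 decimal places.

0.342

Total with Treatment=placebo: 8 + 13 + 17 = 38.
P(Response=partial | Treatment=placebo) = 13/38 = 0.342.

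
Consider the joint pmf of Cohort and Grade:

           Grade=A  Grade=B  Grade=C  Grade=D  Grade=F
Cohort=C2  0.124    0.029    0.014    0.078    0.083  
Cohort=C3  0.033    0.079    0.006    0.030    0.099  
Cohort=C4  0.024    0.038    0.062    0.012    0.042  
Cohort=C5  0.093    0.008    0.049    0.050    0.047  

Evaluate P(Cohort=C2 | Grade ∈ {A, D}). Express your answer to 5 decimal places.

0.45495

P(Grade=A) = 0.124 + 0.033 + 0.024 + 0.093 = 0.274.
P(Grade=D) = 0.078 + 0.030 + 0.012 + 0.050 = 0.170.
P(Grade ∈ {A, D}) = 0.274 + 0.170 = 0.444; P(Cohort=C2, Grade ∈ {A, D}) = 0.124 + 0.078 = 0.202.
P(Cohort=C2 | Grade ∈ {A, D}) = 0.202/0.444 = 0.45495.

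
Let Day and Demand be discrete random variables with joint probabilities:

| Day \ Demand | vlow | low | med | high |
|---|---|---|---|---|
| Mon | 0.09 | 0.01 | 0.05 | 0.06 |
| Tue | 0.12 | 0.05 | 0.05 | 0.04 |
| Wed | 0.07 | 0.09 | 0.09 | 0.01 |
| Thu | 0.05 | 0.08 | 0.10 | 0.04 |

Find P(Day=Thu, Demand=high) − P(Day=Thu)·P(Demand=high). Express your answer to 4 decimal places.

-0.0005

P(Day=Thu) = 0.05 + 0.08 + 0.10 + 0.04 = 0.27.
P(Demand=high) = 0.06 + 0.04 + 0.01 + 0.04 = 0.15.
P(Day=Thu, Demand=high) − P(Day=Thu)P(Demand=high) = 0.04 − 0.27×0.15 = -0.0005.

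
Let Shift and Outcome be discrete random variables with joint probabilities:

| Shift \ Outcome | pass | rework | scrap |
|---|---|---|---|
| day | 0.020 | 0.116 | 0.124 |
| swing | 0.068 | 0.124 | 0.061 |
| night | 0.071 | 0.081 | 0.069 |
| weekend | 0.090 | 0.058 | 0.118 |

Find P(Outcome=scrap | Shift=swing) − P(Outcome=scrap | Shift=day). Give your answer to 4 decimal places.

P(Shift=swing) = 0.068 + 0.124 + 0.061 = 0.253; P(Outcome=scrap | Shift=swing) = 0.061/0.253 = 0.24111.
P(Shift=day) = 0.020 + 0.116 + 0.124 = 0.260; P(Outcome=scrap | Shift=day) = 0.124/0.260 = 0.47692.
Difference = -0.2358.

-0.2358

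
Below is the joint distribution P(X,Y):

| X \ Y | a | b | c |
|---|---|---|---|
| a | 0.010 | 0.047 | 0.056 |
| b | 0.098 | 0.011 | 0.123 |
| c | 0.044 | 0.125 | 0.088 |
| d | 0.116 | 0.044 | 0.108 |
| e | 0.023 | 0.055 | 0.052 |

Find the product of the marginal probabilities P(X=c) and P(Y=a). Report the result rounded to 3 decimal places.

P(X=c) = 0.044 + 0.125 + 0.088 = 0.257.
P(Y=a) = 0.010 + 0.098 + 0.044 + 0.116 + 0.023 = 0.291.
Product: 0.257 × 0.291 = 0.075.

0.075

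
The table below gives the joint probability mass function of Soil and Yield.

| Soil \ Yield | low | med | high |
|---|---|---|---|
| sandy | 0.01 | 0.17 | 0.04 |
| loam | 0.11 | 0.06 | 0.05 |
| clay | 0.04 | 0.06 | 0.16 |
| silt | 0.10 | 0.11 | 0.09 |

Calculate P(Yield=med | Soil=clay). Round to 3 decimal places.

0.231

P(Soil=clay) = 0.04 + 0.06 + 0.16 = 0.26.
P(Yield=med | Soil=clay) = 0.06/0.26 = 0.231.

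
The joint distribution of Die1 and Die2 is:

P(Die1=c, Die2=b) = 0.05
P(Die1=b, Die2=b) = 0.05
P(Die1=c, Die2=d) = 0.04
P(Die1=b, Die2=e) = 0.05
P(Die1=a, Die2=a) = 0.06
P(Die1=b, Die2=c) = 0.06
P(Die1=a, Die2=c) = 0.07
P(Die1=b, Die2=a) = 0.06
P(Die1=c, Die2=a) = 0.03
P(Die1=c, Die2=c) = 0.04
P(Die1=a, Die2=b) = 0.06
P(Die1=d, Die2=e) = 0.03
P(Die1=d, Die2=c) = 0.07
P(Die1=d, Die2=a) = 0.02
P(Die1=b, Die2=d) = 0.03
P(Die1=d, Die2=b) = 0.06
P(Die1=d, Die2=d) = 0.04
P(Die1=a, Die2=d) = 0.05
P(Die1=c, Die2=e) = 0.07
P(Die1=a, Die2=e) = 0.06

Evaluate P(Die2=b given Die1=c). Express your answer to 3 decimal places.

P(Die1=c) = 0.03 + 0.05 + 0.04 + 0.04 + 0.07 = 0.23.
P(Die2=b | Die1=c) = 0.05/0.23 = 0.217.

0.217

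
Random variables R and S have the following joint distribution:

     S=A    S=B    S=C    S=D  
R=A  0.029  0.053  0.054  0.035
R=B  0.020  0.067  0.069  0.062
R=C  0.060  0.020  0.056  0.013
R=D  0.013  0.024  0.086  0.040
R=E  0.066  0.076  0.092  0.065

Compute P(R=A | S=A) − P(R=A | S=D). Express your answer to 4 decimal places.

P(S=A) = 0.029 + 0.020 + 0.060 + 0.013 + 0.066 = 0.188; P(R=A | S=A) = 0.029/0.188 = 0.15426.
P(S=D) = 0.035 + 0.062 + 0.013 + 0.040 + 0.065 = 0.215; P(R=A | S=D) = 0.035/0.215 = 0.16279.
Difference = -0.0085.

-0.0085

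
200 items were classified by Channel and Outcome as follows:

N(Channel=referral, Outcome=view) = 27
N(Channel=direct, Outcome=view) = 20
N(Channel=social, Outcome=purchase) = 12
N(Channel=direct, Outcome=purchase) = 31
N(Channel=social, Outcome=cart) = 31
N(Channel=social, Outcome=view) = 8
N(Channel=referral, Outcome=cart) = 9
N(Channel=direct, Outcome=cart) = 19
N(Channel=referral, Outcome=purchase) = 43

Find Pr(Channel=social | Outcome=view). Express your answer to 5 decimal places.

0.14545

Total with Outcome=view: 8 + 20 + 27 = 55.
P(Channel=social | Outcome=view) = 8/55 = 0.14545.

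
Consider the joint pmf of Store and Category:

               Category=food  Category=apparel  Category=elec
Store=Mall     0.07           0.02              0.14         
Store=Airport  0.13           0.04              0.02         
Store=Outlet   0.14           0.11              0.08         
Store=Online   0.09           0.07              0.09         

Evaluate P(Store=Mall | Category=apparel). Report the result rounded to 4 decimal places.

0.0833

P(Category=apparel) = 0.02 + 0.04 + 0.11 + 0.07 = 0.24.
P(Store=Mall | Category=apparel) = 0.02/0.24 = 0.0833.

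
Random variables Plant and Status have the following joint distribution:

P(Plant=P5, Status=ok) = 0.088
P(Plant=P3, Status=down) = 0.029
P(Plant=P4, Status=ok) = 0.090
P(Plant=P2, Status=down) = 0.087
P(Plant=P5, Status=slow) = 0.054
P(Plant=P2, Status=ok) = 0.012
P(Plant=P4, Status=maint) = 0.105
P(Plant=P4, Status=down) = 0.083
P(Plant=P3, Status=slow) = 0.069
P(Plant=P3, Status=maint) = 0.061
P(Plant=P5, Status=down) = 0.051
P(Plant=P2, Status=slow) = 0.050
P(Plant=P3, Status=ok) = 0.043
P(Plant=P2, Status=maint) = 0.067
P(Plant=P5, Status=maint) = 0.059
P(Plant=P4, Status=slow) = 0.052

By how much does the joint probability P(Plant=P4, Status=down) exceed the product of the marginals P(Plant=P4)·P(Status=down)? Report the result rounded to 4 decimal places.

0.0005

P(Plant=P4) = 0.090 + 0.052 + 0.083 + 0.105 = 0.330.
P(Status=down) = 0.087 + 0.029 + 0.083 + 0.051 = 0.250.
P(Plant=P4, Status=down) − P(Plant=P4)P(Status=down) = 0.083 − 0.330×0.250 = 0.0005.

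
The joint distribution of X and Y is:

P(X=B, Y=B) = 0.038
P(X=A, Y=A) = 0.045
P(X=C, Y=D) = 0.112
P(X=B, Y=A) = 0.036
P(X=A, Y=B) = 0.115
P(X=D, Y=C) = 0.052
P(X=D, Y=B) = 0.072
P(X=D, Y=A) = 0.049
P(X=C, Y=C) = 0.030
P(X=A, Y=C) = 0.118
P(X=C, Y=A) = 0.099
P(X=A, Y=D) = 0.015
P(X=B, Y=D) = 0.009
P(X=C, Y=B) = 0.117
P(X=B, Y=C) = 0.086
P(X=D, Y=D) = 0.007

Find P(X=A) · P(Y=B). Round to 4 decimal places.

0.1002

P(X=A) = 0.045 + 0.115 + 0.118 + 0.015 = 0.293.
P(Y=B) = 0.115 + 0.038 + 0.117 + 0.072 = 0.342.
Product: 0.293 × 0.342 = 0.1002.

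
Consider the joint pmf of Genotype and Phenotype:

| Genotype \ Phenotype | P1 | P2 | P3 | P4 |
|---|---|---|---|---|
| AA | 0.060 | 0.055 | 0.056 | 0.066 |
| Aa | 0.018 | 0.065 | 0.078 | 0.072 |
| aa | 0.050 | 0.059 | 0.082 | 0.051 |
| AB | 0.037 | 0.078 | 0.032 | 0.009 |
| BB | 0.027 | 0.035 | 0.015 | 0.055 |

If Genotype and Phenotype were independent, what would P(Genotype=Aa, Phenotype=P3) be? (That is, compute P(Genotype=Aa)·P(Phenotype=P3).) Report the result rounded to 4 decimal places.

0.0613

P(Genotype=Aa) = 0.018 + 0.065 + 0.078 + 0.072 = 0.233.
P(Phenotype=P3) = 0.056 + 0.078 + 0.082 + 0.032 + 0.015 = 0.263.
Product: 0.233 × 0.263 = 0.0613.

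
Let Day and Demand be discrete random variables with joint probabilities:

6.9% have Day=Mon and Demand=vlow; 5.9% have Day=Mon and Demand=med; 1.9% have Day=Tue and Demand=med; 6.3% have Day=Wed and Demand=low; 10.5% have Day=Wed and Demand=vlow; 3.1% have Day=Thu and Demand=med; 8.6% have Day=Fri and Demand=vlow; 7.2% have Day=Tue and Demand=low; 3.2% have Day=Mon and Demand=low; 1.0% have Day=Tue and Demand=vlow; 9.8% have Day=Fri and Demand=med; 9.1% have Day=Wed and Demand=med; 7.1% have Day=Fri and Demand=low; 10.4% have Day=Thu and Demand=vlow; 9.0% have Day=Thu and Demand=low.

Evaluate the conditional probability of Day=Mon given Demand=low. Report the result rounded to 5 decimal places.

P(Demand=low) = 0.032 + 0.072 + 0.063 + 0.090 + 0.071 = 0.328.
P(Day=Mon | Demand=low) = 0.032/0.328 = 0.09756.

0.09756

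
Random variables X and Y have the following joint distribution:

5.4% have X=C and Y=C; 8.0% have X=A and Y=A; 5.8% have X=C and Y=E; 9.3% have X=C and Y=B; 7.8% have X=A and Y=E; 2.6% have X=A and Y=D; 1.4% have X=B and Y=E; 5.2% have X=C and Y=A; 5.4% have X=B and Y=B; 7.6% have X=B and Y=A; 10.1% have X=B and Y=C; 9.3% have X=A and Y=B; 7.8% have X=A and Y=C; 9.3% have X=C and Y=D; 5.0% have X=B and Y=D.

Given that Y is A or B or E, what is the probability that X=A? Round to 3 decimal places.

0.420

P(Y=A) = 0.080 + 0.076 + 0.052 = 0.208.
P(Y=B) = 0.093 + 0.054 + 0.093 = 0.240.
P(Y=E) = 0.078 + 0.014 + 0.058 = 0.150.
P(Y ∈ {A, B, E}) = 0.208 + 0.240 + 0.150 = 0.598; P(X=A, Y ∈ {A, B, E}) = 0.080 + 0.093 + 0.078 = 0.251.
P(X=A | Y ∈ {A, B, E}) = 0.251/0.598 = 0.420.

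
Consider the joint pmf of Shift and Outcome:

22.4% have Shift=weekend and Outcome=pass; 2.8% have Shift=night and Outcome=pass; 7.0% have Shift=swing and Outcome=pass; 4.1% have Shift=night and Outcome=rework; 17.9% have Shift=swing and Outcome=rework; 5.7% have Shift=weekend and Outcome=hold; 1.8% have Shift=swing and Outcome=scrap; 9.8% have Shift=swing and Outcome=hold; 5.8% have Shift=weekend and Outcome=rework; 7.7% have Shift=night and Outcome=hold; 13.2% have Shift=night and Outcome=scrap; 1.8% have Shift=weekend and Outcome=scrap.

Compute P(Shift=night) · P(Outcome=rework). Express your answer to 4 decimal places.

P(Shift=night) = 0.028 + 0.041 + 0.132 + 0.077 = 0.278.
P(Outcome=rework) = 0.179 + 0.041 + 0.058 = 0.278.
Product: 0.278 × 0.278 = 0.0773.

0.0773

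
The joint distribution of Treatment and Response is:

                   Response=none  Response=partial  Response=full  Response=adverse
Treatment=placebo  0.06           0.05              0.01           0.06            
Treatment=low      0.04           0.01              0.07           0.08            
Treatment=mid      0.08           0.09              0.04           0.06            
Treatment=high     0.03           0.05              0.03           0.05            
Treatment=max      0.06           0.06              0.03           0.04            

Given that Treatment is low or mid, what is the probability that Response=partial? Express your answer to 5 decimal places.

P(Treatment=low) = 0.04 + 0.01 + 0.07 + 0.08 = 0.20.
P(Treatment=mid) = 0.08 + 0.09 + 0.04 + 0.06 = 0.27.
P(Treatment ∈ {low, mid}) = 0.20 + 0.27 = 0.47; P(Response=partial, Treatment ∈ {low, mid}) = 0.01 + 0.09 = 0.10.
P(Response=partial | Treatment ∈ {low, mid}) = 0.10/0.47 = 0.21277.

0.21277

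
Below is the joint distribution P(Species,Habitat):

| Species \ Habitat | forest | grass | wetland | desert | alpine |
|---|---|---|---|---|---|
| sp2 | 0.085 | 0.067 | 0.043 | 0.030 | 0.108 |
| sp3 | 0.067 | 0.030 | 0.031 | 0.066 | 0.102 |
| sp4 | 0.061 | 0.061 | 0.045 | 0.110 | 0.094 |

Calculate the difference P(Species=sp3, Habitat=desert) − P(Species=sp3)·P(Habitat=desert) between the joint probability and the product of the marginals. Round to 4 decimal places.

0.0050

P(Species=sp3) = 0.067 + 0.030 + 0.031 + 0.066 + 0.102 = 0.296.
P(Habitat=desert) = 0.030 + 0.066 + 0.110 = 0.206.
P(Species=sp3, Habitat=desert) − P(Species=sp3)P(Habitat=desert) = 0.066 − 0.296×0.206 = 0.0050.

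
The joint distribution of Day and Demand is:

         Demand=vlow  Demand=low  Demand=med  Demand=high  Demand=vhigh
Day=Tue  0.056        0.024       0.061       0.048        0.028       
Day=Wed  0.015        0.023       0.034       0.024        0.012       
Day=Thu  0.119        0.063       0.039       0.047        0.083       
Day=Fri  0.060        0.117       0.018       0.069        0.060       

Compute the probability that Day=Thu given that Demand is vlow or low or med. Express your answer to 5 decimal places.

0.35135

P(Demand=vlow) = 0.056 + 0.015 + 0.119 + 0.060 = 0.250.
P(Demand=low) = 0.024 + 0.023 + 0.063 + 0.117 = 0.227.
P(Demand=med) = 0.061 + 0.034 + 0.039 + 0.018 = 0.152.
P(Demand ∈ {vlow, low, med}) = 0.250 + 0.227 + 0.152 = 0.629; P(Day=Thu, Demand ∈ {vlow, low, med}) = 0.119 + 0.063 + 0.039 = 0.221.
P(Day=Thu | Demand ∈ {vlow, low, med}) = 0.221/0.629 = 0.35135.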